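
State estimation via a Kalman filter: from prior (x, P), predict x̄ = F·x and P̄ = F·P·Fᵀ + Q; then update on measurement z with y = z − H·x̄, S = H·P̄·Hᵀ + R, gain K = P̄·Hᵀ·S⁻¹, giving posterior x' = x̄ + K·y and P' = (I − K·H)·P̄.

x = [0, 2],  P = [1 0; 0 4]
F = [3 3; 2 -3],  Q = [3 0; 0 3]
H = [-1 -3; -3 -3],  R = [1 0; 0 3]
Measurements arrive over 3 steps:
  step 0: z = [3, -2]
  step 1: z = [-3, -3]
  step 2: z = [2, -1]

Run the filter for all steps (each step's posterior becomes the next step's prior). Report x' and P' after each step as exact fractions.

step 0: x̄ = F·x = [6, -6]
step 0: P̄ = F·P·Fᵀ + Q = [48 -30; -30 43]
step 0: y = z − H·x̄ = [-9, -2]
step 0: S = H·P̄·Hᵀ + R = [256 171; 171 282]
step 0: K = P̄·Hᵀ·S⁻¹ = [7026/14317 -7002/14317; -7083/14317 2315/14317]
step 0: x' = x̄ + K·y = [36672/14317, -26785/14317]
step 0: P' = (I − K·H)·P̄ = [14016/14317 -7014/14317; -7014/14317 4699/14317]
step 1: x̄ = F·x = [29661/14317, 153699/14317]
step 1: P̄ = F·P·Fᵀ + Q = [85134/14317 62847/14317; 62847/14317 225474/14317]
step 1: y = z − H·x̄ = [447807/14317, 507129/14317]
step 1: S = H·P̄·Hᵀ + R = [2505799/14317 3038832/14317; 3038832/14317 3969669/14317]
step 1: K = P̄·Hᵀ·S⁻¹ = [6115551/16593157 -6537207/16593157; -7128495/16593157 1841421/16593157]
step 1: x' = x̄ + K·y = [-5898657/16593157, 20395311/16593157]
step 1: P' = (I − K·H)·P̄ = [12863586/16593157 -6326379/16593157; -6326379/16593157 4484958/16593157]
step 2: x̄ = F·x = [43489962/16593157, -72983247/16593157]
step 2: P̄ = F·P·Fᵀ + Q = [92041545/16593157 55796031/16593157; 55796031/16593157 217514985/16593157]
step 2: y = z − H·x̄ = [-142273465/16593157, -105073012/16593157]
step 2: S = H·P̄·Hᵀ + R = [2401045753/16593157 2903311872/16593157; 2903311872/16593157 3840116799/16593157]
step 2: K = P̄·Hᵀ·S⁻¹ = [5854133274/15891617353 -6261400488/15891617353; -6821903898/15891617353 1764543288/15891617353]
step 2: x' = x̄ + K·y = [31105727376/15891617353, -22578693561/15891617353]
step 2: P' = (I − K·H)·P̄ = [12319167369/15891617353 -6057766881/15891617353; -6057766881/15891617353 4293223593/15891617353]

step 0: x' = [36672/14317, -26785/14317], P' = [14016/14317 -7014/14317; -7014/14317 4699/14317]
step 1: x' = [-5898657/16593157, 20395311/16593157], P' = [12863586/16593157 -6326379/16593157; -6326379/16593157 4484958/16593157]
step 2: x' = [31105727376/15891617353, -22578693561/15891617353], P' = [12319167369/15891617353 -6057766881/15891617353; -6057766881/15891617353 4293223593/15891617353]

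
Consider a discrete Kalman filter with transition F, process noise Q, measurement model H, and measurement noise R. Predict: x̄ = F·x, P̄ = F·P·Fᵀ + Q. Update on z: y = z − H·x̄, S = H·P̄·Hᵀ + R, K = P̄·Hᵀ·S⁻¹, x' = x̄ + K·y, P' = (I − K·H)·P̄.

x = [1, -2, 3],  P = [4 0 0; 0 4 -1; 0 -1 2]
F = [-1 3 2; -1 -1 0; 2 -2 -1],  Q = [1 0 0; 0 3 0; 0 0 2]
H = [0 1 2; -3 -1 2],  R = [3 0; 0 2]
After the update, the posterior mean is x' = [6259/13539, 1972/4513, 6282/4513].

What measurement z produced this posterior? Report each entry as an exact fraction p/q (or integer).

x̄ = F·x = [-1, 1, 3]
P̄ = F·P·Fᵀ + Q = [37 -6 -29; -6 11 -1; -29 -1 32]
S = H·P̄·Hᵀ + R = [138 309; 309 790]
K = P̄·Hᵀ·S⁻¹ = [-193/13539 -906/4513; 1855/4513 -697/4513; 934/4513 503/4513]
x' − x̄ = [19798/13539, -2541/4513, -7257/4513] = K·y
y = (KᵀK)⁻¹·Kᵀ·(x' − x̄) = [-4, -7]
z = y + H·x̄ = [-4, -7] + [7, 8] = [3, 1]

z = [3, 1]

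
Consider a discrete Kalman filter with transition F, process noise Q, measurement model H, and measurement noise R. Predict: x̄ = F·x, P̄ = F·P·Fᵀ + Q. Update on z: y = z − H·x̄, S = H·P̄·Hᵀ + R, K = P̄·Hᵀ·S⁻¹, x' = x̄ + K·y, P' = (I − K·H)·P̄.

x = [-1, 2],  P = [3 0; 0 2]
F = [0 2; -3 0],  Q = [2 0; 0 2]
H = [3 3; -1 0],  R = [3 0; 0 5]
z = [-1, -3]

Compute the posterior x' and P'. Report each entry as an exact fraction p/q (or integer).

x̄ = F·x = [4, 3]
P̄ = F·P·Fᵀ + Q = [10 0; 0 29]
y = z − H·x̄ = [-22, 1]
S = H·P̄·Hᵀ + R = [354 -30; -30 15]
K = P̄·Hᵀ·S⁻¹ = [5/147 -88/147; 29/98 29/49]
x' = x̄ + K·y = [130/49, -143/49]
P' = (I − K·H)·P̄ = [440/147 -145/49; -145/49 319/98]

x' = [130/49, -143/49]
P' = [440/147 -145/49; -145/49 319/98]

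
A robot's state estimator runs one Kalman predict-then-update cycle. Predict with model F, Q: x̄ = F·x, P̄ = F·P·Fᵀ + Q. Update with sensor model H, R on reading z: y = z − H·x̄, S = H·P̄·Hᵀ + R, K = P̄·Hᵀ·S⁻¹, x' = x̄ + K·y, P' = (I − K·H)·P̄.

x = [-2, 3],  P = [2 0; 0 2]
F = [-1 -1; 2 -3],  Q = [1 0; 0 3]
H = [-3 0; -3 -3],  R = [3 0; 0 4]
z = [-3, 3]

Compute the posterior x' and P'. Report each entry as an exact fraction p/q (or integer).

x' = [4340/4213, -9217/4213]
P' = [1289/4213 -1261/4213; -1261/4213 3077/4213]

x̄ = F·x = [-1, -13]
P̄ = F·P·Fᵀ + Q = [5 2; 2 29]
y = z − H·x̄ = [-6, -39]
S = H·P̄·Hᵀ + R = [48 63; 63 346]
K = P̄·Hᵀ·S⁻¹ = [-1289/4213 -21/4213; 1261/4213 -1362/4213]
x' = x̄ + K·y = [4340/4213, -9217/4213]
P' = (I − K·H)·P̄ = [1289/4213 -1261/4213; -1261/4213 3077/4213]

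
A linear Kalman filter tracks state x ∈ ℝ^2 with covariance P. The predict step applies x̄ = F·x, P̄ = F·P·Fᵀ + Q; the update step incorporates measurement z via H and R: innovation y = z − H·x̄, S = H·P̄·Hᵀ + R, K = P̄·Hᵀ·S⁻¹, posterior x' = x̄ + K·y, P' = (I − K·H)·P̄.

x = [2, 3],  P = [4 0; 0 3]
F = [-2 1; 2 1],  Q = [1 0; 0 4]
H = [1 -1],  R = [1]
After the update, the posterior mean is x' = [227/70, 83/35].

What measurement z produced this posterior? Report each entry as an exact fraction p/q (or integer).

x̄ = F·x = [-1, 7]
P̄ = F·P·Fᵀ + Q = [20 -13; -13 23]
S = H·P̄·Hᵀ + R = [70]
K = P̄·Hᵀ·S⁻¹ = [33/70; -18/35]
x' − x̄ = [297/70, -162/35] = K·y
y = (KᵀK)⁻¹·Kᵀ·(x' − x̄) = [9]
z = y + H·x̄ = [9] + [-8] = [1]

z = [1]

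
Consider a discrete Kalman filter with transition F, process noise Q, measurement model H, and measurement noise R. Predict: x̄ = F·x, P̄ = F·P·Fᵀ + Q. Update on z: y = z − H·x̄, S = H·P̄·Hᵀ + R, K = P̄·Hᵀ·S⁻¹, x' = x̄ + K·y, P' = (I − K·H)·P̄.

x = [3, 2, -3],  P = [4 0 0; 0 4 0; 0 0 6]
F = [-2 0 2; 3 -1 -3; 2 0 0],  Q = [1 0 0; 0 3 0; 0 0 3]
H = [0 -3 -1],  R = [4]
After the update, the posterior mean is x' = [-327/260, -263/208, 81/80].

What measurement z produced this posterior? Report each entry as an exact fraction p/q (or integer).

x̄ = F·x = [-12, 16, 6]
P̄ = F·P·Fᵀ + Q = [41 -60 -16; -60 97 24; -16 24 19]
S = H·P̄·Hᵀ + R = [1040]
K = P̄·Hᵀ·S⁻¹ = [49/260; -63/208; -7/80]
x' − x̄ = [2793/260, -3591/208, -399/80] = K·y
y = (KᵀK)⁻¹·Kᵀ·(x' − x̄) = [57]
z = y + H·x̄ = [57] + [-54] = [3]

z = [3]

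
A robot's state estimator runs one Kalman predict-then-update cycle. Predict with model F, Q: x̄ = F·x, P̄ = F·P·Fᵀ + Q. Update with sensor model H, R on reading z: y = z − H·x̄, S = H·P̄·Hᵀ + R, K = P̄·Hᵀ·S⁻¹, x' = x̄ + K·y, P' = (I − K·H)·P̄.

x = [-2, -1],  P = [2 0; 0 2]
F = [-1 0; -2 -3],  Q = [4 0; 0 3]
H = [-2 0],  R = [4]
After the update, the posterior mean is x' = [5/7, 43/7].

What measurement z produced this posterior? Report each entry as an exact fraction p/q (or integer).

x̄ = F·x = [2, 7]
P̄ = F·P·Fᵀ + Q = [6 4; 4 29]
S = H·P̄·Hᵀ + R = [28]
K = P̄·Hᵀ·S⁻¹ = [-3/7; -2/7]
x' − x̄ = [-9/7, -6/7] = K·y
y = (KᵀK)⁻¹·Kᵀ·(x' − x̄) = [3]
z = y + H·x̄ = [3] + [-4] = [-1]

z = [-1]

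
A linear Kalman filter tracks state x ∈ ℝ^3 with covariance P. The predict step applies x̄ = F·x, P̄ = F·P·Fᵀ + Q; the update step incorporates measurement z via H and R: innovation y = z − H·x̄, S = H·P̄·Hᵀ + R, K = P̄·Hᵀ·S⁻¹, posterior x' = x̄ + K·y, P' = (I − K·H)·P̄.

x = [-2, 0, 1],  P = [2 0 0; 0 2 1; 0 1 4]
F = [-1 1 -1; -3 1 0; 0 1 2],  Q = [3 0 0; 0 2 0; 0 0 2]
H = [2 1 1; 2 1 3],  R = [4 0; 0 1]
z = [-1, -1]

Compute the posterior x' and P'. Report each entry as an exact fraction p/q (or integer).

x̄ = F·x = [1, 6, 2]
P̄ = F·P·Fᵀ + Q = [9 7 -5; 7 22 4; -5 4 24]
y = z − H·x̄ = [-11, -15]
S = H·P̄·Hᵀ + R = [102 134; 134 267]
K = P̄·Hᵀ·S⁻¹ = [2000/4639 -830/4639; 2124/4639 -232/4639; -2019/4639 2160/4639]
x' = x̄ + K·y = [-4911/4639, 7950/4639, -913/4639]
P' = (I − K·H)·P̄ = [10051/4639 -7687/4639 -4415/4639; -7687/4639 28234/4639 -4364/4639; -4415/4639 -4364/4639 5118/4639]

x' = [-4911/4639, 7950/4639, -913/4639]
P' = [10051/4639 -7687/4639 -4415/4639; -7687/4639 28234/4639 -4364/4639; -4415/4639 -4364/4639 5118/4639]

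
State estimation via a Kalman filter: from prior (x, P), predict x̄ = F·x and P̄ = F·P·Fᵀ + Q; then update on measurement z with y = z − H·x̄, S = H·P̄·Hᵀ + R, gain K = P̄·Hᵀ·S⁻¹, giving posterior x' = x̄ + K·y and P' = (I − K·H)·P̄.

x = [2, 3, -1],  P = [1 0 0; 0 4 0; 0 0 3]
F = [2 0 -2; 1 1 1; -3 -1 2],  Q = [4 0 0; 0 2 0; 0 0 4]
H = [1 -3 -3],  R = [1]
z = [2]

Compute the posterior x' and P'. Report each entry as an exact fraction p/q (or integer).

x' = [383/243, 2719/486, -466/81]
P' = [1162/243 361/243 4/81; 361/243 3899/486 -608/81; 4/81 -608/81 205/27]

x̄ = F·x = [6, 4, -11]
P̄ = F·P·Fᵀ + Q = [20 -4 -18; -4 10 -1; -18 -1 29]
y = z − H·x̄ = [-25]
S = H·P̄·Hᵀ + R = [486]
K = P̄·Hᵀ·S⁻¹ = [43/243; -31/486; -17/81]
x' = x̄ + K·y = [383/243, 2719/486, -466/81]
P' = (I − K·H)·P̄ = [1162/243 361/243 4/81; 361/243 3899/486 -608/81; 4/81 -608/81 205/27]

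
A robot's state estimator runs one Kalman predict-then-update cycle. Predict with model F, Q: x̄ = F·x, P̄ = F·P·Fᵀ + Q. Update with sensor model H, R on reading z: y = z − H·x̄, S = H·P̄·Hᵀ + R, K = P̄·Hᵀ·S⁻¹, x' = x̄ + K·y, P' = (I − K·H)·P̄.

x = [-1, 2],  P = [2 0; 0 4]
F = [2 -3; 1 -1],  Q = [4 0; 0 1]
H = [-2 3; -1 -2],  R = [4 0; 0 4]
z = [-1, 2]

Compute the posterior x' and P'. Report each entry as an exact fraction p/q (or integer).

x̄ = F·x = [-8, -3]
P̄ = F·P·Fᵀ + Q = [48 16; 16 7]
y = z − H·x̄ = [-8, -12]
S = H·P̄·Hᵀ + R = [67 70; 70 144]
K = P̄·Hᵀ·S⁻¹ = [-328/1187 -500/1187; 129/1187 -310/1187]
x' = x̄ + K·y = [-872/1187, -873/1187]
P' = (I − K·H)·P̄ = [1232/1187 384/1187; 384/1187 428/1187]

x' = [-872/1187, -873/1187]
P' = [1232/1187 384/1187; 384/1187 428/1187]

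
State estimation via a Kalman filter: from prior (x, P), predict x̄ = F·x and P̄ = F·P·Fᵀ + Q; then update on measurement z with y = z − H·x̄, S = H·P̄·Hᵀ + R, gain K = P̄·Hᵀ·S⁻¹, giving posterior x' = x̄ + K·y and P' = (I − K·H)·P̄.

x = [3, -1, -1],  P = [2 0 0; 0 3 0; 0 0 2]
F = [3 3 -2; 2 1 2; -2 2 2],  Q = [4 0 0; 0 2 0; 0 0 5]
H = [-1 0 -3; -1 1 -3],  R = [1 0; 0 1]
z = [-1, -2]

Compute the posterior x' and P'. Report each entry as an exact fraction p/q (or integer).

x̄ = F·x = [8, 3, -10]
P̄ = F·P·Fᵀ + Q = [57 13 -2; 13 21 6; -2 6 33]
y = z − H·x̄ = [-23, -27]
S = H·P̄·Hᵀ + R = [343 311; 311 302]
K = P̄·Hᵀ·S⁻¹ = [-3584/6865 2827/6865; -6252/6865 6211/6865; -993/6865 -1046/6865]
x' = x̄ + K·y = [61023/6865, -3306/6865, -17569/6865]
P' = (I − K·H)·P̄ = [315947/6865 6411/6865 -104121/6865; 6411/6865 12463/6865 -53/6865; -104121/6865 -53/6865 35038/6865]

x' = [61023/6865, -3306/6865, -17569/6865]
P' = [315947/6865 6411/6865 -104121/6865; 6411/6865 12463/6865 -53/6865; -104121/6865 -53/6865 35038/6865]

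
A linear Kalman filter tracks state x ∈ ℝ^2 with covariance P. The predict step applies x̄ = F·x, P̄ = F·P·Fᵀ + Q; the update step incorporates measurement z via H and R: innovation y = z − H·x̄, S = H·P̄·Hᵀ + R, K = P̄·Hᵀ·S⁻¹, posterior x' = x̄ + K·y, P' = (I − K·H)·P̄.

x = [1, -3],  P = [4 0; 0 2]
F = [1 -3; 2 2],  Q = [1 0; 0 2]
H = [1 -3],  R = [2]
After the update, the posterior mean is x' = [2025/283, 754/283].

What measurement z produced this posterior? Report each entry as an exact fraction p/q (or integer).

z = [-1]

x̄ = F·x = [10, -4]
P̄ = F·P·Fᵀ + Q = [23 -4; -4 26]
S = H·P̄·Hᵀ + R = [283]
K = P̄·Hᵀ·S⁻¹ = [35/283; -82/283]
x' − x̄ = [-805/283, 1886/283] = K·y
y = (KᵀK)⁻¹·Kᵀ·(x' − x̄) = [-23]
z = y + H·x̄ = [-23] + [22] = [-1]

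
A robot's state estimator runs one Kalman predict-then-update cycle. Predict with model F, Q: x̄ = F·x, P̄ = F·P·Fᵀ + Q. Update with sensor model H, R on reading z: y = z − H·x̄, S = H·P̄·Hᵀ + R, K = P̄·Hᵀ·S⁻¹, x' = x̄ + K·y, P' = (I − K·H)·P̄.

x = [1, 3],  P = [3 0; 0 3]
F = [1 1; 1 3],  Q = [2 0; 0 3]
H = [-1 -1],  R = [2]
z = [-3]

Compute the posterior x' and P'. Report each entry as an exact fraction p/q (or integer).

x' = [48/67, 175/67]
P' = [136/67 -96/67; -96/67 186/67]

x̄ = F·x = [4, 10]
P̄ = F·P·Fᵀ + Q = [8 12; 12 33]
y = z − H·x̄ = [11]
S = H·P̄·Hᵀ + R = [67]
K = P̄·Hᵀ·S⁻¹ = [-20/67; -45/67]
x' = x̄ + K·y = [48/67, 175/67]
P' = (I − K·H)·P̄ = [136/67 -96/67; -96/67 186/67]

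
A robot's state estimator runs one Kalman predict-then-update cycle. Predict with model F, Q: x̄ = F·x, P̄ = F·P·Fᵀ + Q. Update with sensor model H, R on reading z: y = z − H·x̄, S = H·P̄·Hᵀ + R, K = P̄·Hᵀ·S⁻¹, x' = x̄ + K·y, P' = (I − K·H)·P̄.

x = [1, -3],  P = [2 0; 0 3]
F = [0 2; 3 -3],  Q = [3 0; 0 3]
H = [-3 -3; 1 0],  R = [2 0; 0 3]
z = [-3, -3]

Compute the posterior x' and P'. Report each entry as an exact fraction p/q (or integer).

x̄ = F·x = [-6, 12]
P̄ = F·P·Fᵀ + Q = [15 -18; -18 48]
y = z − H·x̄ = [15, 3]
S = H·P̄·Hᵀ + R = [245 9; 9 18]
K = P̄·Hᵀ·S⁻¹ = [3/481 1198/1443; -162/481 -400/481]
x' = x̄ + K·y = [-1643/481, 2142/481]
P' = (I − K·H)·P̄ = [1198/481 -1200/481; -1200/481 1308/481]

x' = [-1643/481, 2142/481]
P' = [1198/481 -1200/481; -1200/481 1308/481]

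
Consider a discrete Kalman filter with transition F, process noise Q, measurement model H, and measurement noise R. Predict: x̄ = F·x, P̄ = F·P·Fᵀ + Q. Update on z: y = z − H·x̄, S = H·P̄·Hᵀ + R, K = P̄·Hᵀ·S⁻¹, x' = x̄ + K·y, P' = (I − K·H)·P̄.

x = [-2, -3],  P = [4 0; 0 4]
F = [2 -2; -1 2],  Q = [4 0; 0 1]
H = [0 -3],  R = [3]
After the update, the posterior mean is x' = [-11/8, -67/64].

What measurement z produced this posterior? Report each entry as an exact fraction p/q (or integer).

z = [3]

x̄ = F·x = [2, -4]
P̄ = F·P·Fᵀ + Q = [36 -24; -24 21]
S = H·P̄·Hᵀ + R = [192]
K = P̄·Hᵀ·S⁻¹ = [3/8; -21/64]
x' − x̄ = [-27/8, 189/64] = K·y
y = (KᵀK)⁻¹·Kᵀ·(x' − x̄) = [-9]
z = y + H·x̄ = [-9] + [12] = [3]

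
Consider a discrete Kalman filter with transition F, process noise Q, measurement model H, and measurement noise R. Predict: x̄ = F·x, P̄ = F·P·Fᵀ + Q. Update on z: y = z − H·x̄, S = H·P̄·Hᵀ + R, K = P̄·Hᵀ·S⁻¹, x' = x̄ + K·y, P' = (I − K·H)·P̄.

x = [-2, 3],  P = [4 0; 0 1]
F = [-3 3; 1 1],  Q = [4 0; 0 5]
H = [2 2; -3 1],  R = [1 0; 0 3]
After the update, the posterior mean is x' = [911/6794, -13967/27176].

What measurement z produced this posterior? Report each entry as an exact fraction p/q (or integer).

z = [-1, -1]

x̄ = F·x = [15, 1]
P̄ = F·P·Fᵀ + Q = [49 -9; -9 10]
S = H·P̄·Hᵀ + R = [165 -238; -238 508]
K = P̄·Hᵀ·S⁻¹ = [439/3397 -1675/6794; 4911/13588 6581/27176]
x' − x̄ = [-100999/6794, -41143/27176] = K·y
y = (KᵀK)⁻¹·Kᵀ·(x' − x̄) = [-33, 43]
z = y + H·x̄ = [-33, 43] + [32, -44] = [-1, -1]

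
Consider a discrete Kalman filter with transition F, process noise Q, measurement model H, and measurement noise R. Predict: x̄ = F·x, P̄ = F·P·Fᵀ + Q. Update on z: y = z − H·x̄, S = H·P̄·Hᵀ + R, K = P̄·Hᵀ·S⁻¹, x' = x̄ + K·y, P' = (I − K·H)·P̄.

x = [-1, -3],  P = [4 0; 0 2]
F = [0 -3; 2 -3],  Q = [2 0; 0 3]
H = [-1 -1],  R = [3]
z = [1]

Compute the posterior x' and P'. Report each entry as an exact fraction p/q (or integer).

x̄ = F·x = [9, 7]
P̄ = F·P·Fᵀ + Q = [20 18; 18 37]
y = z − H·x̄ = [17]
S = H·P̄·Hᵀ + R = [96]
K = P̄·Hᵀ·S⁻¹ = [-19/48; -55/96]
x' = x̄ + K·y = [109/48, -263/96]
P' = (I − K·H)·P̄ = [119/24 -181/48; -181/48 527/96]

x' = [109/48, -263/96]
P' = [119/24 -181/48; -181/48 527/96]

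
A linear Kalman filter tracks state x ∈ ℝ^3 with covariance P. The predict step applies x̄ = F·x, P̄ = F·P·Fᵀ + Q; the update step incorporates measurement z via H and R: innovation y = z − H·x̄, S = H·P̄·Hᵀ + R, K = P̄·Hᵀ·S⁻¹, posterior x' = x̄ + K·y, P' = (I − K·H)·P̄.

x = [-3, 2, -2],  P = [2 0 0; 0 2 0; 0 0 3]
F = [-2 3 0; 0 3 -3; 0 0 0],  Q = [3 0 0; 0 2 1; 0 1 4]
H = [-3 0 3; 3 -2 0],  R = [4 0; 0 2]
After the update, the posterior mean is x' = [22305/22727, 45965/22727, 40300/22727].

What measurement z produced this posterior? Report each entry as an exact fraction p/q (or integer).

z = [3, -1]

x̄ = F·x = [12, 12, 0]
P̄ = F·P·Fᵀ + Q = [29 18 0; 18 47 1; 0 1 4]
S = H·P̄·Hᵀ + R = [301 -159; -159 235]
K = P̄·Hᵀ·S⁻¹ = [-6168/22727 759/22727; -18345/45454 -20149/45454; 1251/22727 653/22727]
x' − x̄ = [-250419/22727, -226759/22727, 40300/22727] = K·y
y = (KᵀK)⁻¹·Kᵀ·(x' − x̄) = [39, -13]
z = y + H·x̄ = [39, -13] + [-36, 12] = [3, -1]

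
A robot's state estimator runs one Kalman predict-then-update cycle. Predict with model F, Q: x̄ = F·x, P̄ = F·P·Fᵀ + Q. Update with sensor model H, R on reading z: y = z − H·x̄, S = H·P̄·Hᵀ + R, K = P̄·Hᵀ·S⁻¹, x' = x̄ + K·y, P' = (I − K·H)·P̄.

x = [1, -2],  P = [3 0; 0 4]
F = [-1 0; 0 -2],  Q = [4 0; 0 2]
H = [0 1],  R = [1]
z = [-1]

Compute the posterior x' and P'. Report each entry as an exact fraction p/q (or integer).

x' = [-1, -14/19]
P' = [7 0; 0 18/19]

x̄ = F·x = [-1, 4]
P̄ = F·P·Fᵀ + Q = [7 0; 0 18]
y = z − H·x̄ = [-5]
S = H·P̄·Hᵀ + R = [19]
K = P̄·Hᵀ·S⁻¹ = [0; 18/19]
x' = x̄ + K·y = [-1, -14/19]
P' = (I − K·H)·P̄ = [7 0; 0 18/19]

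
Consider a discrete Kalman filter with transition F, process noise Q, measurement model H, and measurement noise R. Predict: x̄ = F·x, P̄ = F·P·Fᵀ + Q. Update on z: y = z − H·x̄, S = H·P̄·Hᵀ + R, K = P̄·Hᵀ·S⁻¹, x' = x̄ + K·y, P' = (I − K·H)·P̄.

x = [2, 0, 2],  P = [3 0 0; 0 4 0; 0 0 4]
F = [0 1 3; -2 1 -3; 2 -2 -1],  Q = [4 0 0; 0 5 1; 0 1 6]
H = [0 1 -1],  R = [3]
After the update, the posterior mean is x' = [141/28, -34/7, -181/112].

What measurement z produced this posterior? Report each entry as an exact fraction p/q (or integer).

x̄ = F·x = [6, -10, 2]
P̄ = F·P·Fᵀ + Q = [44 -32 -20; -32 57 -7; -20 -7 38]
S = H·P̄·Hᵀ + R = [112]
K = P̄·Hᵀ·S⁻¹ = [-3/28; 4/7; -45/112]
x' − x̄ = [-27/28, 36/7, -405/112] = K·y
y = (KᵀK)⁻¹·Kᵀ·(x' − x̄) = [9]
z = y + H·x̄ = [9] + [-12] = [-3]

z = [-3]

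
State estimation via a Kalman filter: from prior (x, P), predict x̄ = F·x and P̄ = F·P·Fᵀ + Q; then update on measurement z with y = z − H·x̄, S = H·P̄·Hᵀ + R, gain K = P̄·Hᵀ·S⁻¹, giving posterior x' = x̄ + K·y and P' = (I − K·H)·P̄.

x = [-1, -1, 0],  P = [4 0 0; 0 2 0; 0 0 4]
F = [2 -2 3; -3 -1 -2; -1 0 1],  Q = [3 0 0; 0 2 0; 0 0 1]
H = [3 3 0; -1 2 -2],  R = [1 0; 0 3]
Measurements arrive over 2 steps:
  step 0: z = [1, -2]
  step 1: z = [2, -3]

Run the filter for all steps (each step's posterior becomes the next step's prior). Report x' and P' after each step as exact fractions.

step 0: x' = [31369/44997, -47240/134991, 36793/134991], P' = [49433/14999 -145804/44997 -198634/44997; -145804/44997 444872/134991 599636/134991; -198634/44997 599636/134991 902279/134991]
step 1: x' = [230764103/96255729, -166411111/96255729, -134691728/96255729], P' = [175715146/96255729 -166997363/96255729 -233085991/96255729; -166997363/96255729 337613849/192511458 230435585/96255729; -233085991/96255729 230435585/96255729 385279078/96255729]

step 0: x̄ = F·x = [0, 4, 1]
step 0: P̄ = F·P·Fᵀ + Q = [63 -44 4; -44 56 4; 4 4 9]
step 0: y = z − H·x̄ = [-11, -8]
step 0: S = H·P̄·Hᵀ + R = [280 -33; -33 486]
step 0: K = P̄·Hᵀ·S⁻¹ = [2495/14999 -14213/44997; 7460/44997 42628/134991; 3734/44997 -3128/134991]
step 0: x' = x̄ + K·y = [31369/44997, -47240/134991, 36793/134991]
step 0: P' = (I − K·H)·P̄ = [49433/14999 -145804/44997 -198634/44997; -145804/44997 444872/134991 599636/134991; -198634/44997 599636/134991 902279/134991]
step 1: x̄ = F·x = [393073/134991, -102889/44997, -57314/134991]
step 1: P̄ = F·P·Fᵀ + Q = [1237400/134991 -198866/44997 338849/134991; -198866/44997 105699/14999 -303671/44997; 338849/134991 -303671/44997 2673971/134991]
step 1: y = z − H·x̄ = [5588/44997, 54534/14999]
step 1: S = H·P̄·Hᵀ + R = [1010494/14999 404304/14999; 404304/14999 3019257/14999]
step 1: K = P̄·Hᵀ·S⁻¹ = [8717783/32085243 -14512630/96255729; 3619123/64170486 14580014/96255729; -2650406/32085243 -25533665/96255729]
step 1: x' = x̄ + K·y = [230764103/96255729, -166411111/96255729, -134691728/96255729]
step 1: P' = (I − K·H)·P̄ = [175715146/96255729 -166997363/96255729 -233085991/96255729; -166997363/96255729 337613849/192511458 230435585/96255729; -233085991/96255729 230435585/96255729 385279078/96255729]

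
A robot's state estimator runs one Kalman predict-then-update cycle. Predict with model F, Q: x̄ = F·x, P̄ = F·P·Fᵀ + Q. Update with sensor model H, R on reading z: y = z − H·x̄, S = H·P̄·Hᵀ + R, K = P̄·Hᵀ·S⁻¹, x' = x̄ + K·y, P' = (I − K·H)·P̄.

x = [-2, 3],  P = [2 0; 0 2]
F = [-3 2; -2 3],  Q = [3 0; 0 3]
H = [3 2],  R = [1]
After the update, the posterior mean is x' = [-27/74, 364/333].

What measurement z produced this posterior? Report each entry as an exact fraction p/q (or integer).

z = [1]

x̄ = F·x = [12, 13]
P̄ = F·P·Fᵀ + Q = [29 24; 24 29]
S = H·P̄·Hᵀ + R = [666]
K = P̄·Hᵀ·S⁻¹ = [15/74; 65/333]
x' − x̄ = [-915/74, -3965/333] = K·y
y = (KᵀK)⁻¹·Kᵀ·(x' − x̄) = [-61]
z = y + H·x̄ = [-61] + [62] = [1]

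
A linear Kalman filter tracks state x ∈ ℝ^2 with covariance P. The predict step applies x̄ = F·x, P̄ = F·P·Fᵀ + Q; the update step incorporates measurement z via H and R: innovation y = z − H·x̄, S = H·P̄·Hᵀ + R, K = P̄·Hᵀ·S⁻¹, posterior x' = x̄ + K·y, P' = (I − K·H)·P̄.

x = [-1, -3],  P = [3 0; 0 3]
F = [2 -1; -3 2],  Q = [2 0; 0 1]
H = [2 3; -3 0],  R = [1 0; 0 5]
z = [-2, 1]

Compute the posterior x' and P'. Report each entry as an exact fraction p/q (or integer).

x' = [-1552/4641, -705/1547]
P' = [4765/9282 -540/1547; -540/1547 536/1547]

x̄ = F·x = [1, -3]
P̄ = F·P·Fᵀ + Q = [17 -24; -24 40]
y = z − H·x̄ = [5, 4]
S = H·P̄·Hᵀ + R = [141 114; 114 158]
K = P̄·Hᵀ·S⁻¹ = [-95/4641 -953/3094; 528/1547 324/1547]
x' = x̄ + K·y = [-1552/4641, -705/1547]
P' = (I − K·H)·P̄ = [4765/9282 -540/1547; -540/1547 536/1547]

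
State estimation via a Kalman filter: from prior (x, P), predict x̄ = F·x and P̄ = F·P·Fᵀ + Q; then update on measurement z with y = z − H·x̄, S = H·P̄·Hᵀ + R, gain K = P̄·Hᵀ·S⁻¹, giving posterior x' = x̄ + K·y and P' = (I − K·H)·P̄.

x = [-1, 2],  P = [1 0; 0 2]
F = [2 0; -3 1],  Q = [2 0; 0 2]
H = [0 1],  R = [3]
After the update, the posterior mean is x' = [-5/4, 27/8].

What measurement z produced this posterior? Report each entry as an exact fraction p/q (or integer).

z = [3]

x̄ = F·x = [-2, 5]
P̄ = F·P·Fᵀ + Q = [6 -6; -6 13]
S = H·P̄·Hᵀ + R = [16]
K = P̄·Hᵀ·S⁻¹ = [-3/8; 13/16]
x' − x̄ = [3/4, -13/8] = K·y
y = (KᵀK)⁻¹·Kᵀ·(x' − x̄) = [-2]
z = y + H·x̄ = [-2] + [5] = [3]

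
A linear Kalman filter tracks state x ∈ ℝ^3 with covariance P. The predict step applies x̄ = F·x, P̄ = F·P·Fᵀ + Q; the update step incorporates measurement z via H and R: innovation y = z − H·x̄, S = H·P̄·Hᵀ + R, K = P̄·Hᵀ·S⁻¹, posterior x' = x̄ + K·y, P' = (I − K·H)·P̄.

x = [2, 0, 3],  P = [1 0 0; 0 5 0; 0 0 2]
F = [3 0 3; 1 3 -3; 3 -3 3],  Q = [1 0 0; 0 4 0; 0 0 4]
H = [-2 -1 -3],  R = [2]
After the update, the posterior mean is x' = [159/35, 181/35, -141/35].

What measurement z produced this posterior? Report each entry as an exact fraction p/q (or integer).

x̄ = F·x = [15, -7, 15]
P̄ = F·P·Fᵀ + Q = [28 -15 27; -15 68 -60; 27 -60 76]
S = H·P̄·Hᵀ + R = [770]
K = P̄·Hᵀ·S⁻¹ = [-61/385; 71/385; -111/385]
x' − x̄ = [-366/35, 426/35, -666/35] = K·y
y = (KᵀK)⁻¹·Kᵀ·(x' − x̄) = [66]
z = y + H·x̄ = [66] + [-68] = [-2]

z = [-2]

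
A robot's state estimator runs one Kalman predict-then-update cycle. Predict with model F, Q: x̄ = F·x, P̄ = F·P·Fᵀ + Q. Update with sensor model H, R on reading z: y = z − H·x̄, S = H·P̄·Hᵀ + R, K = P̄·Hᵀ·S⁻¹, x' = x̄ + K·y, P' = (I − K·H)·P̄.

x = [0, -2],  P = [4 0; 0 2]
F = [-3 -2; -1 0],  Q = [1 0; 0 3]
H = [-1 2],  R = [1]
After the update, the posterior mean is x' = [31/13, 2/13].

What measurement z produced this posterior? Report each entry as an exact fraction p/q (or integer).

z = [-2]

x̄ = F·x = [4, 0]
P̄ = F·P·Fᵀ + Q = [45 12; 12 7]
S = H·P̄·Hᵀ + R = [26]
K = P̄·Hᵀ·S⁻¹ = [-21/26; 1/13]
x' − x̄ = [-21/13, 2/13] = K·y
y = (KᵀK)⁻¹·Kᵀ·(x' − x̄) = [2]
z = y + H·x̄ = [2] + [-4] = [-2]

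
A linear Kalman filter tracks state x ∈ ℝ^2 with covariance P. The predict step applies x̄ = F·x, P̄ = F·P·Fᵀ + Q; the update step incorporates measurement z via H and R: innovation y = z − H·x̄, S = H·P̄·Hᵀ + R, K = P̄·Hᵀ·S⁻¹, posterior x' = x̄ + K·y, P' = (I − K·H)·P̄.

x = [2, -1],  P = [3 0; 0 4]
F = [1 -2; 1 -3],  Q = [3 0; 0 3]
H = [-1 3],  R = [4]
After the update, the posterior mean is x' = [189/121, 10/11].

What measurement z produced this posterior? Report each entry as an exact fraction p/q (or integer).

z = [1]

x̄ = F·x = [4, 5]
P̄ = F·P·Fᵀ + Q = [22 27; 27 42]
S = H·P̄·Hᵀ + R = [242]
K = P̄·Hᵀ·S⁻¹ = [59/242; 9/22]
x' − x̄ = [-295/121, -45/11] = K·y
y = (KᵀK)⁻¹·Kᵀ·(x' − x̄) = [-10]
z = y + H·x̄ = [-10] + [11] = [1]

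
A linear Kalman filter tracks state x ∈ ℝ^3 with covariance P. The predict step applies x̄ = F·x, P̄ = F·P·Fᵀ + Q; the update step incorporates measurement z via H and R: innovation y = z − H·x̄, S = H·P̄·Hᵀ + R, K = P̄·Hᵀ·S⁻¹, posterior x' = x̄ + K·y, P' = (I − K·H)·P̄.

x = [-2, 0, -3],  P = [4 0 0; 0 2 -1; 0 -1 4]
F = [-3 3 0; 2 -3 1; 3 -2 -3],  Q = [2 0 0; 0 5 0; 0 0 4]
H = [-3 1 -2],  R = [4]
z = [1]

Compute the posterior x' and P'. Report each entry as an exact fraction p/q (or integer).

x̄ = F·x = [6, -7, 3]
P̄ = F·P·Fᵀ + Q = [56 -45 -39; -45 49 17; -39 17 72]
y = z − H·x̄ = [32]
S = H·P̄·Hᵀ + R = [579]
K = P̄·Hᵀ·S⁻¹ = [-45/193; 50/193; -10/579]
x' = x̄ + K·y = [-282/193, 249/193, 1417/579]
P' = (I − K·H)·P̄ = [4733/193 -1935/193 -7977/193; -1935/193 1957/193 3781/193; -7977/193 3781/193 41588/579]

x' = [-282/193, 249/193, 1417/579]
P' = [4733/193 -1935/193 -7977/193; -1935/193 1957/193 3781/193; -7977/193 3781/193 41588/579]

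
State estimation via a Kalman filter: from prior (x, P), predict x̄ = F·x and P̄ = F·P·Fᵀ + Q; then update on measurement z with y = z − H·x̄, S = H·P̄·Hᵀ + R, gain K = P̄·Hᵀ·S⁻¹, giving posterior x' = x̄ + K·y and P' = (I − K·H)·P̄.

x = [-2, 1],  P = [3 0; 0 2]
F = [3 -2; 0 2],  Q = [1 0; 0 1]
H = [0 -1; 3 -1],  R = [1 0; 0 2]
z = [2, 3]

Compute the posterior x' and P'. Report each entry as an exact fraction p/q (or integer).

x' = [1000/2741, -4907/2741]
P' = [852/2741 764/2741; 764/2741 2358/2741]

x̄ = F·x = [-8, 2]
P̄ = F·P·Fᵀ + Q = [36 -8; -8 9]
y = z − H·x̄ = [4, 29]
S = H·P̄·Hᵀ + R = [10 33; 33 383]
K = P̄·Hᵀ·S⁻¹ = [-764/2741 896/2741; -2358/2741 -33/2741]
x' = x̄ + K·y = [1000/2741, -4907/2741]
P' = (I − K·H)·P̄ = [852/2741 764/2741; 764/2741 2358/2741]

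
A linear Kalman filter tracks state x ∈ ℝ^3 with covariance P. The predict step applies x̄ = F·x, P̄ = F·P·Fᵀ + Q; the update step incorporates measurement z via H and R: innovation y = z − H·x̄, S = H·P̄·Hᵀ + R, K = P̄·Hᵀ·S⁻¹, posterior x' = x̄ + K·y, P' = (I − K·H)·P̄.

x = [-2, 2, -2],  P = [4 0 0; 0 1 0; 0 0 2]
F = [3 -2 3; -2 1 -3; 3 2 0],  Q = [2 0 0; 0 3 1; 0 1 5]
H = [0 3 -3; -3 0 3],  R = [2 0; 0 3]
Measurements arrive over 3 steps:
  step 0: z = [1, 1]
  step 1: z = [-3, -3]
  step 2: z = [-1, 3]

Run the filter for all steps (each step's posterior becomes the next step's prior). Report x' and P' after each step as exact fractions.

step 0: x̄ = F·x = [-16, 12, -2]
step 0: P̄ = F·P·Fᵀ + Q = [60 -44 32; -44 38 -21; 32 -21 45]
step 0: y = z − H·x̄ = [-41, -41]
step 0: S = H·P̄·Hᵀ + R = [1127 90; 90 372]
step 0: K = P̄·Hᵀ·S⁻¹ = [-87/463 -167/926; 9939/68524 20611/137048; -12861/68524 20591/137048]
step 0: x' = x̄ + K·y = [-835/926, -15473/137048, -63725/137048]
step 0: P' = (I − K·H)·P̄ = [930/463 1577/926 1693/926; 1577/926 267259/137048 254007/137048; 1693/926 254007/137048 271155/137048]
step 1: x̄ = F·x = [-530969/137048, 211431/68524, -200843/68524]
step 1: P̄ = F·P·Fᵀ + Q = [4922363/137048 -2232609/68524 2593801/68524; -2232609/68524 1192265/34262 -1248157/34262; 2593801/68524 -1248157/34262 1758137/34262]
step 1: y = z − H·x̄ = [-721197/34262, -798993/137048]
step 1: S = H·P̄·Hᵀ + R = [24544484/17131 -5337801/34262; -5337801/34262 14628507/137048]
step 1: K = P̄·Hᵀ·S⁻¹ = [-494509854/2938774901 -561912957/2938774901; 479897856/2938774901 382580342/2938774901; -498068388/2938774901 384952698/2938774901]
step 1: x' = x̄ + K·y = [2299356733/2938774901, -3264450114/2938774901, -373719697/2938774901]
step 1: P' = (I − K·H)·P̄ = [4324008404/2938774901 3432422211/2938774901 3762095447/2938774901; 3432422211/2938774901 4134934457/2938774901 3815002553/2938774901; 3762095447/2938774901 3815002553/2938774901 4147048145/2938774901]
step 2: x̄ = F·x = [12305811336/2938774901, -6742004489/2938774901, 369169971/2938774901]
step 2: P̄ = F·P·Fᵀ + Q = [79405417449/2938774901 -69606805894/2938774901 79125212149/2938774901; -69606805894/2938774901 76096167283/2938774901 -74916703161/2938774901; 79125212149/2938774901 -74916703161/2938774901 111338754501/2938774901]
step 2: y = z − H·x̄ = [18394748479/2938774901, 44626248798/2938774901]
step 2: S = H·P̄·Hᵀ + R = [3041292502756/2938774901 -337710956571/2938774901; -337710956571/2938774901 301260053571/2938774901]
step 2: K = P̄·Hᵀ·S⁻¹ = [-15279034848153/90987035884045 -17381602907653/90987035884045; 14870460115767/90987035884045 11858598006872/90987035884045; -3078321033402/18197407176809 2386728977222/18197407176809]
step 2: x' = x̄ + K·y = [21416937612639/90987035884045, 64417357794644/90987035884045, 19261004394837/18197407176809]
step 2: P' = (I − K·H)·P̄ = [133663607501568/90987035884045 106095981361813/90987035884045 23256400918783/18197407176809; 106095981361813/90987035884045 127868219445863/90987035884045 23590915873737/18197407176809; 23256400918783/18197407176809 23590915873737/18197407176809 25643129896005/18197407176809]

step 0: x' = [-835/926, -15473/137048, -63725/137048], P' = [930/463 1577/926 1693/926; 1577/926 267259/137048 254007/137048; 1693/926 254007/137048 271155/137048]
step 1: x' = [2299356733/2938774901, -3264450114/2938774901, -373719697/2938774901], P' = [4324008404/2938774901 3432422211/2938774901 3762095447/2938774901; 3432422211/2938774901 4134934457/2938774901 3815002553/2938774901; 3762095447/2938774901 3815002553/2938774901 4147048145/2938774901]
step 2: x' = [21416937612639/90987035884045, 64417357794644/90987035884045, 19261004394837/18197407176809], P' = [133663607501568/90987035884045 106095981361813/90987035884045 23256400918783/18197407176809; 106095981361813/90987035884045 127868219445863/90987035884045 23590915873737/18197407176809; 23256400918783/18197407176809 23590915873737/18197407176809 25643129896005/18197407176809]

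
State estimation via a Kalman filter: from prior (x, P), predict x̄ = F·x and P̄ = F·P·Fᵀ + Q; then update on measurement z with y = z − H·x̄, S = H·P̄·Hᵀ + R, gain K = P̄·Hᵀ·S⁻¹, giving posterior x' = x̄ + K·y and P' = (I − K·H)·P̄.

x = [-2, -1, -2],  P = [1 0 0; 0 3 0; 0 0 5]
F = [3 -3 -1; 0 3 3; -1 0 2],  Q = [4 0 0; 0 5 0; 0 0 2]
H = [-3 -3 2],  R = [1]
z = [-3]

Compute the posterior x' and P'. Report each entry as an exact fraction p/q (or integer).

x' = [112/33, -258/77, -317/231]
P' = [1310/33 -537/11 -454/33; -537/11 5254/77 2235/77; -454/33 2235/77 5288/231]

x̄ = F·x = [-1, -9, -2]
P̄ = F·P·Fᵀ + Q = [45 -42 -13; -42 77 30; -13 30 23]
y = z − H·x̄ = [-29]
S = H·P̄·Hᵀ + R = [231]
K = P̄·Hᵀ·S⁻¹ = [-5/33; -15/77; -5/231]
x' = x̄ + K·y = [112/33, -258/77, -317/231]
P' = (I − K·H)·P̄ = [1310/33 -537/11 -454/33; -537/11 5254/77 2235/77; -454/33 2235/77 5288/231]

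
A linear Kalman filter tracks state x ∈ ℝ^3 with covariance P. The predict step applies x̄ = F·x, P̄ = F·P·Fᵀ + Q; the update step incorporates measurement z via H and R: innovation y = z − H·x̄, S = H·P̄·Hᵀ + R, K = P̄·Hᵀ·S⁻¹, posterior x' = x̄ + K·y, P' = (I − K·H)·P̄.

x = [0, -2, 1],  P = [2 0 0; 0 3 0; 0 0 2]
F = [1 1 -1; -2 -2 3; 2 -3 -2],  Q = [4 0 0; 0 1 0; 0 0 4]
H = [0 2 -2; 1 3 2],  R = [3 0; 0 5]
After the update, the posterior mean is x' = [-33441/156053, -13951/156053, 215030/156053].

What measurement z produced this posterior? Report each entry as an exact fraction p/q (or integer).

z = [-3, 2]

x̄ = F·x = [-3, 7, 4]
P̄ = F·P·Fᵀ + Q = [11 -16 -1; -16 39 -2; -1 -2 47]
S = H·P̄·Hᵀ + R = [363 20; 20 431]
K = P̄·Hᵀ·S⁻¹ = [-12150/156053 -13557/156053; 33402/156053 33571/156053; -43978/156053 33541/156053]
x' − x̄ = [434718/156053, -1106322/156053, -409182/156053] = K·y
y = (KᵀK)⁻¹·Kᵀ·(x' − x̄) = [-9, -24]
z = y + H·x̄ = [-9, -24] + [6, 26] = [-3, 2]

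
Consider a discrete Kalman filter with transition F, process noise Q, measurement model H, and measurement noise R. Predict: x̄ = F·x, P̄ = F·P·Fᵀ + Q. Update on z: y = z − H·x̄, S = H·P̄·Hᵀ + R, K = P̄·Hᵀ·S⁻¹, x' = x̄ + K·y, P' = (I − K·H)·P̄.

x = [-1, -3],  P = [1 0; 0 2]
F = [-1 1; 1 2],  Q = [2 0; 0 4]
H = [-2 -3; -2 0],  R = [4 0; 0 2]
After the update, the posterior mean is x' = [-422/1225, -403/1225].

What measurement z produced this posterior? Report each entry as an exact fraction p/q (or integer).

x̄ = F·x = [-2, -7]
P̄ = F·P·Fᵀ + Q = [5 3; 3 13]
S = H·P̄·Hᵀ + R = [177 38; 38 22]
K = P̄·Hᵀ·S⁻¹ = [-19/1225 -524/1225; -381/1225 324/1225]
x' − x̄ = [2028/1225, 8172/1225] = K·y
y = (KᵀK)⁻¹·Kᵀ·(x' − x̄) = [-24, -3]
z = y + H·x̄ = [-24, -3] + [25, 4] = [1, 1]

z = [1, 1]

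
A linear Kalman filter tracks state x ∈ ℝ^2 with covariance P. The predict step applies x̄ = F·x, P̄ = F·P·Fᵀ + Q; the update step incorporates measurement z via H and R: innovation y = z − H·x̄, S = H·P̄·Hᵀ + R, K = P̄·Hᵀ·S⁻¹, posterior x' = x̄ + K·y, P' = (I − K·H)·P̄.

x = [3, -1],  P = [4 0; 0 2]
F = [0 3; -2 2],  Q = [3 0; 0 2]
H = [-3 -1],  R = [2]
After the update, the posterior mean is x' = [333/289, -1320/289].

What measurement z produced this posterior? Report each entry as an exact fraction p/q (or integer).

x̄ = F·x = [-3, -8]
P̄ = F·P·Fᵀ + Q = [21 12; 12 26]
S = H·P̄·Hᵀ + R = [289]
K = P̄·Hᵀ·S⁻¹ = [-75/289; -62/289]
x' − x̄ = [1200/289, 992/289] = K·y
y = (KᵀK)⁻¹·Kᵀ·(x' − x̄) = [-16]
z = y + H·x̄ = [-16] + [17] = [1]

z = [1]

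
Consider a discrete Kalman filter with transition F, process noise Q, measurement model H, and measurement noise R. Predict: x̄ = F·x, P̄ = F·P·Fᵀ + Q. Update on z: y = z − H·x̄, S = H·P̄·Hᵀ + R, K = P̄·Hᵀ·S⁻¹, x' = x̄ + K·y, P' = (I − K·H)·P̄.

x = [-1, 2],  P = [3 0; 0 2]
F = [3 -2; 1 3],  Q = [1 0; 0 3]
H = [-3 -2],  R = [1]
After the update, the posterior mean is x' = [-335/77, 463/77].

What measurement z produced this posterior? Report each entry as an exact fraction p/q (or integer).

x̄ = F·x = [-7, 5]
P̄ = F·P·Fᵀ + Q = [36 -3; -3 24]
S = H·P̄·Hᵀ + R = [385]
K = P̄·Hᵀ·S⁻¹ = [-102/385; -39/385]
x' − x̄ = [204/77, 78/77] = K·y
y = (KᵀK)⁻¹·Kᵀ·(x' − x̄) = [-10]
z = y + H·x̄ = [-10] + [11] = [1]

z = [1]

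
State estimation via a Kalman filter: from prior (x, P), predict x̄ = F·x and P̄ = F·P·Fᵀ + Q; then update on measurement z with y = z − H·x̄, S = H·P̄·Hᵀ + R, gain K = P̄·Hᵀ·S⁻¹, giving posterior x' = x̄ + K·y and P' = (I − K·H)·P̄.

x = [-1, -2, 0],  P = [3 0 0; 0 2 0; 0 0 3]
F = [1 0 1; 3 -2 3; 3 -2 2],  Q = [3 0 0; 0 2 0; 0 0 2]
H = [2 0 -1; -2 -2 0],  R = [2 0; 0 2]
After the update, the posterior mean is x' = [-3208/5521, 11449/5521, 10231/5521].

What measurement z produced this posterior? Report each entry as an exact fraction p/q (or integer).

x̄ = F·x = [-1, 1, 1]
P̄ = F·P·Fᵀ + Q = [9 18 15; 18 64 53; 15 53 49]
S = H·P̄·Hᵀ + R = [27 28; 28 438]
K = P̄·Hᵀ·S⁻¹ = [1413/5521 -771/5521; -1427/5521 -1976/5521; -2257/5521 -1570/5521]
x' − x̄ = [2313/5521, 5928/5521, 4710/5521] = K·y
y = (KᵀK)⁻¹·Kᵀ·(x' − x̄) = [0, -3]
z = y + H·x̄ = [0, -3] + [-3, 0] = [-3, -3]

z = [-3, -3]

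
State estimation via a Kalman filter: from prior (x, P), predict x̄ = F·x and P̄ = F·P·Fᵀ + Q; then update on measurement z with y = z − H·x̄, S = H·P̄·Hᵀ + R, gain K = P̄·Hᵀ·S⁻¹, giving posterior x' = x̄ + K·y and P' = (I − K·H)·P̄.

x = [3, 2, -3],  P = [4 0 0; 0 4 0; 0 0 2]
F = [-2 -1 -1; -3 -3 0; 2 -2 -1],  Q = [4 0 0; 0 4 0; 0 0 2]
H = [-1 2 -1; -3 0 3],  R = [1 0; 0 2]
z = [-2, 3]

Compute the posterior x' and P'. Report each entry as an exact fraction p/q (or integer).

x̄ = F·x = [-5, -15, 5]
P̄ = F·P·Fᵀ + Q = [26 36 -6; 36 76 0; -6 0 36]
y = z − H·x̄ = [28, -27]
S = H·P̄·Hᵀ + R = [211 -246; -246 668]
K = P̄·Hᵀ·S⁻¹ = [695/5027 -933/10054; 6365/10054 1437/20108; 249/1828 873/3656]
x' = x̄ + K·y = [13841/10054, 16021/20108, 8653/3656]
P' = (I − K·H)·P̄ = [49778/5027 49970/5027 4497/457; 49970/5027 51681/5027 9129/914; 4497/457 9129/914 18279/1828]

x' = [13841/10054, 16021/20108, 8653/3656]
P' = [49778/5027 49970/5027 4497/457; 49970/5027 51681/5027 9129/914; 4497/457 9129/914 18279/1828]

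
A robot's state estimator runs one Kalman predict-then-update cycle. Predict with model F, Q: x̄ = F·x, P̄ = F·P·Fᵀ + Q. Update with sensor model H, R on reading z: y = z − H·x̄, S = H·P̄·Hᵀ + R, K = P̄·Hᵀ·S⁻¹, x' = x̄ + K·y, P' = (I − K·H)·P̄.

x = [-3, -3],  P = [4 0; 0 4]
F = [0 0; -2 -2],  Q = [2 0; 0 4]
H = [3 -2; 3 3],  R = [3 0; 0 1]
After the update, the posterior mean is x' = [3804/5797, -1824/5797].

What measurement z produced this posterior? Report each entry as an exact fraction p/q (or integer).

z = [3, 1]

x̄ = F·x = [0, 12]
P̄ = F·P·Fᵀ + Q = [2 0; 0 36]
S = H·P̄·Hᵀ + R = [165 -198; -198 343]
K = P̄·Hᵀ·S⁻¹ = [1082/5797 66/527; -1104/5797 108/527]
x' − x̄ = [3804/5797, -71388/5797] = K·y
y = (KᵀK)⁻¹·Kᵀ·(x' − x̄) = [27, -35]
z = y + H·x̄ = [27, -35] + [-24, 36] = [3, 1]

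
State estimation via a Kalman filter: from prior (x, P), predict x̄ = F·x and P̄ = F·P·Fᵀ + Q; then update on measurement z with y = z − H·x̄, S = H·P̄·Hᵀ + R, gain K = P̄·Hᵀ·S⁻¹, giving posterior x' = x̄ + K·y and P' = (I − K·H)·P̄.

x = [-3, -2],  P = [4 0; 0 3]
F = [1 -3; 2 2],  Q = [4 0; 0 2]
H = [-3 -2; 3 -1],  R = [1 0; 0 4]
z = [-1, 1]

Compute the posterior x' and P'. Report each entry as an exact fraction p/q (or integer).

x' = [32667/78619, -14170/78619]
P' = [16290/78619 -19990/78619; -19990/78619 42870/78619]

x̄ = F·x = [3, -10]
P̄ = F·P·Fᵀ + Q = [35 -10; -10 30]
y = z − H·x̄ = [-12, -18]
S = H·P̄·Hᵀ + R = [316 -225; -225 409]
K = P̄·Hᵀ·S⁻¹ = [-8890/78619 17215/78619; -25770/78619 -25710/78619]
x' = x̄ + K·y = [32667/78619, -14170/78619]
P' = (I − K·H)·P̄ = [16290/78619 -19990/78619; -19990/78619 42870/78619]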